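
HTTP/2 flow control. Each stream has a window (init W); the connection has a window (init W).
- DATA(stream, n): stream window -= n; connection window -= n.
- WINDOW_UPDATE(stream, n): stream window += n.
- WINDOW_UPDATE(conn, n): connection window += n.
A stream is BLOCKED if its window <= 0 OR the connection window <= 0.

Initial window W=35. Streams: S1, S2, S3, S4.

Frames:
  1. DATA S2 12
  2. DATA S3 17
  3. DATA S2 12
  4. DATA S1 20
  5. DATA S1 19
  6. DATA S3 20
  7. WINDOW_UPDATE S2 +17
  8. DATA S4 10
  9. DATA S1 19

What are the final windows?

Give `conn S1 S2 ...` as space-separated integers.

Op 1: conn=23 S1=35 S2=23 S3=35 S4=35 blocked=[]
Op 2: conn=6 S1=35 S2=23 S3=18 S4=35 blocked=[]
Op 3: conn=-6 S1=35 S2=11 S3=18 S4=35 blocked=[1, 2, 3, 4]
Op 4: conn=-26 S1=15 S2=11 S3=18 S4=35 blocked=[1, 2, 3, 4]
Op 5: conn=-45 S1=-4 S2=11 S3=18 S4=35 blocked=[1, 2, 3, 4]
Op 6: conn=-65 S1=-4 S2=11 S3=-2 S4=35 blocked=[1, 2, 3, 4]
Op 7: conn=-65 S1=-4 S2=28 S3=-2 S4=35 blocked=[1, 2, 3, 4]
Op 8: conn=-75 S1=-4 S2=28 S3=-2 S4=25 blocked=[1, 2, 3, 4]
Op 9: conn=-94 S1=-23 S2=28 S3=-2 S4=25 blocked=[1, 2, 3, 4]

Answer: -94 -23 28 -2 25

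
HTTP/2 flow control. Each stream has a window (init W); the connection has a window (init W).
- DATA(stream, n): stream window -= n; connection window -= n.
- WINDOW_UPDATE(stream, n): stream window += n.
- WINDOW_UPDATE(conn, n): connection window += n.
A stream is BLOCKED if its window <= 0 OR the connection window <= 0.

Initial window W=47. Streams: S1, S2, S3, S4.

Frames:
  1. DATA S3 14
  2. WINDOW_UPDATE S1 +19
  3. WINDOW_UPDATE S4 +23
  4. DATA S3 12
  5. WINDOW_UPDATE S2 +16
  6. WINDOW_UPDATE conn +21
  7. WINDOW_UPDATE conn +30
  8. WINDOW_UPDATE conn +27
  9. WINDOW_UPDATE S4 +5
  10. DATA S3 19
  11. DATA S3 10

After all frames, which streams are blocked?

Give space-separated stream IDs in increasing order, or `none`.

Answer: S3

Derivation:
Op 1: conn=33 S1=47 S2=47 S3=33 S4=47 blocked=[]
Op 2: conn=33 S1=66 S2=47 S3=33 S4=47 blocked=[]
Op 3: conn=33 S1=66 S2=47 S3=33 S4=70 blocked=[]
Op 4: conn=21 S1=66 S2=47 S3=21 S4=70 blocked=[]
Op 5: conn=21 S1=66 S2=63 S3=21 S4=70 blocked=[]
Op 6: conn=42 S1=66 S2=63 S3=21 S4=70 blocked=[]
Op 7: conn=72 S1=66 S2=63 S3=21 S4=70 blocked=[]
Op 8: conn=99 S1=66 S2=63 S3=21 S4=70 blocked=[]
Op 9: conn=99 S1=66 S2=63 S3=21 S4=75 blocked=[]
Op 10: conn=80 S1=66 S2=63 S3=2 S4=75 blocked=[]
Op 11: conn=70 S1=66 S2=63 S3=-8 S4=75 blocked=[3]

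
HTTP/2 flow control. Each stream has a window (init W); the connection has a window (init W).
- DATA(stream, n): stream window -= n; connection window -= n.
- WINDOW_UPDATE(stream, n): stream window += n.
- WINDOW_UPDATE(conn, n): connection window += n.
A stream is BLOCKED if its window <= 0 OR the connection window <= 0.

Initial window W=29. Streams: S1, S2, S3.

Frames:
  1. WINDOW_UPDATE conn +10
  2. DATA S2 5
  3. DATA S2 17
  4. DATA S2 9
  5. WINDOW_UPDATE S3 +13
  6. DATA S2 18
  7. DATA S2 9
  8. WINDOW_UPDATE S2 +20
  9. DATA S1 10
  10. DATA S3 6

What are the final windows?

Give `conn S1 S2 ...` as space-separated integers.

Op 1: conn=39 S1=29 S2=29 S3=29 blocked=[]
Op 2: conn=34 S1=29 S2=24 S3=29 blocked=[]
Op 3: conn=17 S1=29 S2=7 S3=29 blocked=[]
Op 4: conn=8 S1=29 S2=-2 S3=29 blocked=[2]
Op 5: conn=8 S1=29 S2=-2 S3=42 blocked=[2]
Op 6: conn=-10 S1=29 S2=-20 S3=42 blocked=[1, 2, 3]
Op 7: conn=-19 S1=29 S2=-29 S3=42 blocked=[1, 2, 3]
Op 8: conn=-19 S1=29 S2=-9 S3=42 blocked=[1, 2, 3]
Op 9: conn=-29 S1=19 S2=-9 S3=42 blocked=[1, 2, 3]
Op 10: conn=-35 S1=19 S2=-9 S3=36 blocked=[1, 2, 3]

Answer: -35 19 -9 36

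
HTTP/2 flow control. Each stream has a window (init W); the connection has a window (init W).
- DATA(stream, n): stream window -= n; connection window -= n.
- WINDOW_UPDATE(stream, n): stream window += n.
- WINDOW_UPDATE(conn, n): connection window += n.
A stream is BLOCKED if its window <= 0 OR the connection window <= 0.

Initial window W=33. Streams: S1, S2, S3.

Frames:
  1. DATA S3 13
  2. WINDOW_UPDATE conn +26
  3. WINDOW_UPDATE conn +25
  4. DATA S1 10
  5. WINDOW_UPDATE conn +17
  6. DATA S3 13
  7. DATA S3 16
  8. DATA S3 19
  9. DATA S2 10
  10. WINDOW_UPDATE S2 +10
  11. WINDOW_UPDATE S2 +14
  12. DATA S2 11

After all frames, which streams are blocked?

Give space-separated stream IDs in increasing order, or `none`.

Op 1: conn=20 S1=33 S2=33 S3=20 blocked=[]
Op 2: conn=46 S1=33 S2=33 S3=20 blocked=[]
Op 3: conn=71 S1=33 S2=33 S3=20 blocked=[]
Op 4: conn=61 S1=23 S2=33 S3=20 blocked=[]
Op 5: conn=78 S1=23 S2=33 S3=20 blocked=[]
Op 6: conn=65 S1=23 S2=33 S3=7 blocked=[]
Op 7: conn=49 S1=23 S2=33 S3=-9 blocked=[3]
Op 8: conn=30 S1=23 S2=33 S3=-28 blocked=[3]
Op 9: conn=20 S1=23 S2=23 S3=-28 blocked=[3]
Op 10: conn=20 S1=23 S2=33 S3=-28 blocked=[3]
Op 11: conn=20 S1=23 S2=47 S3=-28 blocked=[3]
Op 12: conn=9 S1=23 S2=36 S3=-28 blocked=[3]

Answer: S3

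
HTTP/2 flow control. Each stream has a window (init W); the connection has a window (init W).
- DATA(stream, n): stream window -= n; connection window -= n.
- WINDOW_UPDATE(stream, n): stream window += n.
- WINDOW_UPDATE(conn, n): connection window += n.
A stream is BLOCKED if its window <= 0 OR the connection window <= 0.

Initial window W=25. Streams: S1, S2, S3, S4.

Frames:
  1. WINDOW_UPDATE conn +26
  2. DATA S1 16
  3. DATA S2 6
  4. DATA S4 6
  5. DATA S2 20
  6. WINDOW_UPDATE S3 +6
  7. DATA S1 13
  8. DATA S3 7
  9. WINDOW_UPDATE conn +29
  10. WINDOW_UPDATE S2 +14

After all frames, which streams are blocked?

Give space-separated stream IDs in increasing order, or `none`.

Answer: S1

Derivation:
Op 1: conn=51 S1=25 S2=25 S3=25 S4=25 blocked=[]
Op 2: conn=35 S1=9 S2=25 S3=25 S4=25 blocked=[]
Op 3: conn=29 S1=9 S2=19 S3=25 S4=25 blocked=[]
Op 4: conn=23 S1=9 S2=19 S3=25 S4=19 blocked=[]
Op 5: conn=3 S1=9 S2=-1 S3=25 S4=19 blocked=[2]
Op 6: conn=3 S1=9 S2=-1 S3=31 S4=19 blocked=[2]
Op 7: conn=-10 S1=-4 S2=-1 S3=31 S4=19 blocked=[1, 2, 3, 4]
Op 8: conn=-17 S1=-4 S2=-1 S3=24 S4=19 blocked=[1, 2, 3, 4]
Op 9: conn=12 S1=-4 S2=-1 S3=24 S4=19 blocked=[1, 2]
Op 10: conn=12 S1=-4 S2=13 S3=24 S4=19 blocked=[1]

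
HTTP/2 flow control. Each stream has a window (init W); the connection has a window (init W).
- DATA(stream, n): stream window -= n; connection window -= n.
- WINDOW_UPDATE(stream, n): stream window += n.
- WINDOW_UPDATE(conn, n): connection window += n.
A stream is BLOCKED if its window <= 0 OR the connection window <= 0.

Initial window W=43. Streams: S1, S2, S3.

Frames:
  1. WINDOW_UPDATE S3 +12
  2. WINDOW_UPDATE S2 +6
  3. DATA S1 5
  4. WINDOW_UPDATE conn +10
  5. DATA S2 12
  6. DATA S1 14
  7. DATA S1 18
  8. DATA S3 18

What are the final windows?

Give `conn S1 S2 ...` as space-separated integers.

Op 1: conn=43 S1=43 S2=43 S3=55 blocked=[]
Op 2: conn=43 S1=43 S2=49 S3=55 blocked=[]
Op 3: conn=38 S1=38 S2=49 S3=55 blocked=[]
Op 4: conn=48 S1=38 S2=49 S3=55 blocked=[]
Op 5: conn=36 S1=38 S2=37 S3=55 blocked=[]
Op 6: conn=22 S1=24 S2=37 S3=55 blocked=[]
Op 7: conn=4 S1=6 S2=37 S3=55 blocked=[]
Op 8: conn=-14 S1=6 S2=37 S3=37 blocked=[1, 2, 3]

Answer: -14 6 37 37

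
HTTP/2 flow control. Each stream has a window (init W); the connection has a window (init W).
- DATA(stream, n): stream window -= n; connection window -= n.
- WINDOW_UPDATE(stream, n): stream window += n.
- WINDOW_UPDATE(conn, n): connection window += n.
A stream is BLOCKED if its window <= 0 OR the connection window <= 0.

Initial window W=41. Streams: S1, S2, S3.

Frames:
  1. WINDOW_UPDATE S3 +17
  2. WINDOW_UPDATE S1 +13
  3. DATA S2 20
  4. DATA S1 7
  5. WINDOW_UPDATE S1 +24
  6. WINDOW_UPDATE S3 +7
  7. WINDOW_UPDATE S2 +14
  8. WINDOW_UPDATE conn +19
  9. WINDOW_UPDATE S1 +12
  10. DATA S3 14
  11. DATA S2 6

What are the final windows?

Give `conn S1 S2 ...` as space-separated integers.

Answer: 13 83 29 51

Derivation:
Op 1: conn=41 S1=41 S2=41 S3=58 blocked=[]
Op 2: conn=41 S1=54 S2=41 S3=58 blocked=[]
Op 3: conn=21 S1=54 S2=21 S3=58 blocked=[]
Op 4: conn=14 S1=47 S2=21 S3=58 blocked=[]
Op 5: conn=14 S1=71 S2=21 S3=58 blocked=[]
Op 6: conn=14 S1=71 S2=21 S3=65 blocked=[]
Op 7: conn=14 S1=71 S2=35 S3=65 blocked=[]
Op 8: conn=33 S1=71 S2=35 S3=65 blocked=[]
Op 9: conn=33 S1=83 S2=35 S3=65 blocked=[]
Op 10: conn=19 S1=83 S2=35 S3=51 blocked=[]
Op 11: conn=13 S1=83 S2=29 S3=51 blocked=[]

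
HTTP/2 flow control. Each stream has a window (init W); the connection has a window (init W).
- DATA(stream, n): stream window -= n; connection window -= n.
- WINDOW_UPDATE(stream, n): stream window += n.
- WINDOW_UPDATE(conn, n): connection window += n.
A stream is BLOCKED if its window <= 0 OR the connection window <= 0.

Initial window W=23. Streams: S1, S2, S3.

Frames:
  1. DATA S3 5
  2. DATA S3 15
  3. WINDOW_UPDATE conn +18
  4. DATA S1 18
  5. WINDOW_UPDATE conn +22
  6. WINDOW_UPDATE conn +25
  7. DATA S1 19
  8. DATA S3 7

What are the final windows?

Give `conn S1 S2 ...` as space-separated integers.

Answer: 24 -14 23 -4

Derivation:
Op 1: conn=18 S1=23 S2=23 S3=18 blocked=[]
Op 2: conn=3 S1=23 S2=23 S3=3 blocked=[]
Op 3: conn=21 S1=23 S2=23 S3=3 blocked=[]
Op 4: conn=3 S1=5 S2=23 S3=3 blocked=[]
Op 5: conn=25 S1=5 S2=23 S3=3 blocked=[]
Op 6: conn=50 S1=5 S2=23 S3=3 blocked=[]
Op 7: conn=31 S1=-14 S2=23 S3=3 blocked=[1]
Op 8: conn=24 S1=-14 S2=23 S3=-4 blocked=[1, 3]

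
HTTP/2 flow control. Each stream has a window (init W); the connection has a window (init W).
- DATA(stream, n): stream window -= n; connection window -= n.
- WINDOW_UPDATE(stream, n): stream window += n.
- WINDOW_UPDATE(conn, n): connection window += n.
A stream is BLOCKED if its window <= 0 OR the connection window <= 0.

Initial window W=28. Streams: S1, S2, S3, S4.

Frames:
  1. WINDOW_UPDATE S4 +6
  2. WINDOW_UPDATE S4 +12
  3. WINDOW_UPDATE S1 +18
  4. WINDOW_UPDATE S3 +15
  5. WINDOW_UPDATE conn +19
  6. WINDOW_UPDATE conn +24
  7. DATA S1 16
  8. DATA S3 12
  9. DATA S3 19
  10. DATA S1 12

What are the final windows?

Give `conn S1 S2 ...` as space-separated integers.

Op 1: conn=28 S1=28 S2=28 S3=28 S4=34 blocked=[]
Op 2: conn=28 S1=28 S2=28 S3=28 S4=46 blocked=[]
Op 3: conn=28 S1=46 S2=28 S3=28 S4=46 blocked=[]
Op 4: conn=28 S1=46 S2=28 S3=43 S4=46 blocked=[]
Op 5: conn=47 S1=46 S2=28 S3=43 S4=46 blocked=[]
Op 6: conn=71 S1=46 S2=28 S3=43 S4=46 blocked=[]
Op 7: conn=55 S1=30 S2=28 S3=43 S4=46 blocked=[]
Op 8: conn=43 S1=30 S2=28 S3=31 S4=46 blocked=[]
Op 9: conn=24 S1=30 S2=28 S3=12 S4=46 blocked=[]
Op 10: conn=12 S1=18 S2=28 S3=12 S4=46 blocked=[]

Answer: 12 18 28 12 46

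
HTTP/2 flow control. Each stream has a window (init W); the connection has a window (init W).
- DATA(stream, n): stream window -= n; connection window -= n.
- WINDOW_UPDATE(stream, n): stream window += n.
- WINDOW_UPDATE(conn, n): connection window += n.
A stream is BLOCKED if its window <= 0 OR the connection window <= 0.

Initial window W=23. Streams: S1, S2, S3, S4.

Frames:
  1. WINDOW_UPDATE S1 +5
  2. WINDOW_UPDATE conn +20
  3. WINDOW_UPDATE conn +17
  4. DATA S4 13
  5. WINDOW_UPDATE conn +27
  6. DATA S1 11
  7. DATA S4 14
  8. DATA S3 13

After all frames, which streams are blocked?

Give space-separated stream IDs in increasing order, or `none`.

Op 1: conn=23 S1=28 S2=23 S3=23 S4=23 blocked=[]
Op 2: conn=43 S1=28 S2=23 S3=23 S4=23 blocked=[]
Op 3: conn=60 S1=28 S2=23 S3=23 S4=23 blocked=[]
Op 4: conn=47 S1=28 S2=23 S3=23 S4=10 blocked=[]
Op 5: conn=74 S1=28 S2=23 S3=23 S4=10 blocked=[]
Op 6: conn=63 S1=17 S2=23 S3=23 S4=10 blocked=[]
Op 7: conn=49 S1=17 S2=23 S3=23 S4=-4 blocked=[4]
Op 8: conn=36 S1=17 S2=23 S3=10 S4=-4 blocked=[4]

Answer: S4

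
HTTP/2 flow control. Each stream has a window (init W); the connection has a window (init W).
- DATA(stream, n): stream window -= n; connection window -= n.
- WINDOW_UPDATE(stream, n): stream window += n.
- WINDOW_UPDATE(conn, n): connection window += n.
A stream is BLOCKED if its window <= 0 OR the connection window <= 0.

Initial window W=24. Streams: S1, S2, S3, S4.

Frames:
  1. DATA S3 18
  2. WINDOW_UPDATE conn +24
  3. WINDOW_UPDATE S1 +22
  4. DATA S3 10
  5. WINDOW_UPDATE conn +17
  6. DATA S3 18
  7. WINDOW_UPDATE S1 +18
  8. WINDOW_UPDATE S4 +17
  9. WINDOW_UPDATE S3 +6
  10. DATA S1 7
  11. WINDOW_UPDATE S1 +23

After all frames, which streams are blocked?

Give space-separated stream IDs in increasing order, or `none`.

Op 1: conn=6 S1=24 S2=24 S3=6 S4=24 blocked=[]
Op 2: conn=30 S1=24 S2=24 S3=6 S4=24 blocked=[]
Op 3: conn=30 S1=46 S2=24 S3=6 S4=24 blocked=[]
Op 4: conn=20 S1=46 S2=24 S3=-4 S4=24 blocked=[3]
Op 5: conn=37 S1=46 S2=24 S3=-4 S4=24 blocked=[3]
Op 6: conn=19 S1=46 S2=24 S3=-22 S4=24 blocked=[3]
Op 7: conn=19 S1=64 S2=24 S3=-22 S4=24 blocked=[3]
Op 8: conn=19 S1=64 S2=24 S3=-22 S4=41 blocked=[3]
Op 9: conn=19 S1=64 S2=24 S3=-16 S4=41 blocked=[3]
Op 10: conn=12 S1=57 S2=24 S3=-16 S4=41 blocked=[3]
Op 11: conn=12 S1=80 S2=24 S3=-16 S4=41 blocked=[3]

Answer: S3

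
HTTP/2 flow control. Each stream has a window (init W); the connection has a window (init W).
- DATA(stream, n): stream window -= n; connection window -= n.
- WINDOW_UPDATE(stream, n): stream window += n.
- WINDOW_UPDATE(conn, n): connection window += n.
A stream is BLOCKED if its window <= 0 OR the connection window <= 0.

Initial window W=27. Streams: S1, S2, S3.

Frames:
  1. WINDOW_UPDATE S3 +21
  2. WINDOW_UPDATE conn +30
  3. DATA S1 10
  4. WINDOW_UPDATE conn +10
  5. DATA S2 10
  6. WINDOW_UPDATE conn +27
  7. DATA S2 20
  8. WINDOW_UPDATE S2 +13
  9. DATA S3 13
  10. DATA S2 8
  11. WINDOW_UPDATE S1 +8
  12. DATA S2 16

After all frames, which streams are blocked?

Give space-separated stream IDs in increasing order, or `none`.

Op 1: conn=27 S1=27 S2=27 S3=48 blocked=[]
Op 2: conn=57 S1=27 S2=27 S3=48 blocked=[]
Op 3: conn=47 S1=17 S2=27 S3=48 blocked=[]
Op 4: conn=57 S1=17 S2=27 S3=48 blocked=[]
Op 5: conn=47 S1=17 S2=17 S3=48 blocked=[]
Op 6: conn=74 S1=17 S2=17 S3=48 blocked=[]
Op 7: conn=54 S1=17 S2=-3 S3=48 blocked=[2]
Op 8: conn=54 S1=17 S2=10 S3=48 blocked=[]
Op 9: conn=41 S1=17 S2=10 S3=35 blocked=[]
Op 10: conn=33 S1=17 S2=2 S3=35 blocked=[]
Op 11: conn=33 S1=25 S2=2 S3=35 blocked=[]
Op 12: conn=17 S1=25 S2=-14 S3=35 blocked=[2]

Answer: S2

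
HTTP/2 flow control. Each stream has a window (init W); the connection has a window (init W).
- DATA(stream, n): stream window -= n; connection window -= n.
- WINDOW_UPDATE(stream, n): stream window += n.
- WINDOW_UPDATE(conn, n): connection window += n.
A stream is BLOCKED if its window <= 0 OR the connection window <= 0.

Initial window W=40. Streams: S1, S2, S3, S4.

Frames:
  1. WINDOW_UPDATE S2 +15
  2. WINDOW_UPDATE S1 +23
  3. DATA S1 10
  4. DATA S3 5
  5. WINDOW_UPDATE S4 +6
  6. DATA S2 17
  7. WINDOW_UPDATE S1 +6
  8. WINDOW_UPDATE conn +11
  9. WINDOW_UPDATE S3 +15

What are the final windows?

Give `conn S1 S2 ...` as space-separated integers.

Op 1: conn=40 S1=40 S2=55 S3=40 S4=40 blocked=[]
Op 2: conn=40 S1=63 S2=55 S3=40 S4=40 blocked=[]
Op 3: conn=30 S1=53 S2=55 S3=40 S4=40 blocked=[]
Op 4: conn=25 S1=53 S2=55 S3=35 S4=40 blocked=[]
Op 5: conn=25 S1=53 S2=55 S3=35 S4=46 blocked=[]
Op 6: conn=8 S1=53 S2=38 S3=35 S4=46 blocked=[]
Op 7: conn=8 S1=59 S2=38 S3=35 S4=46 blocked=[]
Op 8: conn=19 S1=59 S2=38 S3=35 S4=46 blocked=[]
Op 9: conn=19 S1=59 S2=38 S3=50 S4=46 blocked=[]

Answer: 19 59 38 50 46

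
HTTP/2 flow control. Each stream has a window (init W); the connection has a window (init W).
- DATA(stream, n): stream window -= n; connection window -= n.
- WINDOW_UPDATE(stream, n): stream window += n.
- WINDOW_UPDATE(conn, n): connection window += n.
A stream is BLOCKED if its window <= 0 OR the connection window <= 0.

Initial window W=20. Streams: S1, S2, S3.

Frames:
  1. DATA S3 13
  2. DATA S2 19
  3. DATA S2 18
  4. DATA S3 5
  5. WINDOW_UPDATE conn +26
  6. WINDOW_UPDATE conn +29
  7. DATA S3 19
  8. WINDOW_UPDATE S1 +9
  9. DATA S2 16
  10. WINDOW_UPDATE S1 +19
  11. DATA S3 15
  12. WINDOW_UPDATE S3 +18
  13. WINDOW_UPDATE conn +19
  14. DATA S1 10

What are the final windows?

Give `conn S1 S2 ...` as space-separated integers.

Op 1: conn=7 S1=20 S2=20 S3=7 blocked=[]
Op 2: conn=-12 S1=20 S2=1 S3=7 blocked=[1, 2, 3]
Op 3: conn=-30 S1=20 S2=-17 S3=7 blocked=[1, 2, 3]
Op 4: conn=-35 S1=20 S2=-17 S3=2 blocked=[1, 2, 3]
Op 5: conn=-9 S1=20 S2=-17 S3=2 blocked=[1, 2, 3]
Op 6: conn=20 S1=20 S2=-17 S3=2 blocked=[2]
Op 7: conn=1 S1=20 S2=-17 S3=-17 blocked=[2, 3]
Op 8: conn=1 S1=29 S2=-17 S3=-17 blocked=[2, 3]
Op 9: conn=-15 S1=29 S2=-33 S3=-17 blocked=[1, 2, 3]
Op 10: conn=-15 S1=48 S2=-33 S3=-17 blocked=[1, 2, 3]
Op 11: conn=-30 S1=48 S2=-33 S3=-32 blocked=[1, 2, 3]
Op 12: conn=-30 S1=48 S2=-33 S3=-14 blocked=[1, 2, 3]
Op 13: conn=-11 S1=48 S2=-33 S3=-14 blocked=[1, 2, 3]
Op 14: conn=-21 S1=38 S2=-33 S3=-14 blocked=[1, 2, 3]

Answer: -21 38 -33 -14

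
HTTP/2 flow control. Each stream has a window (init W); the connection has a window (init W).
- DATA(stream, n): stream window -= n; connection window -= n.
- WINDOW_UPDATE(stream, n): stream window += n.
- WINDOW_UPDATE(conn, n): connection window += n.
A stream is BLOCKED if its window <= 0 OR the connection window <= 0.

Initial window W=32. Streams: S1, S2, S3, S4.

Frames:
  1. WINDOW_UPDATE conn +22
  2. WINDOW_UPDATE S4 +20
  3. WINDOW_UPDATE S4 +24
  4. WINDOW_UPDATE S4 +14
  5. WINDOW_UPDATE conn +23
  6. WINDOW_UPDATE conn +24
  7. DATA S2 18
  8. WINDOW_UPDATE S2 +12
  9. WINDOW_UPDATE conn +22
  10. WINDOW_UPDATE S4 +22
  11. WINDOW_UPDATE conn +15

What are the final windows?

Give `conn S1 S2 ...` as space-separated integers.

Answer: 120 32 26 32 112

Derivation:
Op 1: conn=54 S1=32 S2=32 S3=32 S4=32 blocked=[]
Op 2: conn=54 S1=32 S2=32 S3=32 S4=52 blocked=[]
Op 3: conn=54 S1=32 S2=32 S3=32 S4=76 blocked=[]
Op 4: conn=54 S1=32 S2=32 S3=32 S4=90 blocked=[]
Op 5: conn=77 S1=32 S2=32 S3=32 S4=90 blocked=[]
Op 6: conn=101 S1=32 S2=32 S3=32 S4=90 blocked=[]
Op 7: conn=83 S1=32 S2=14 S3=32 S4=90 blocked=[]
Op 8: conn=83 S1=32 S2=26 S3=32 S4=90 blocked=[]
Op 9: conn=105 S1=32 S2=26 S3=32 S4=90 blocked=[]
Op 10: conn=105 S1=32 S2=26 S3=32 S4=112 blocked=[]
Op 11: conn=120 S1=32 S2=26 S3=32 S4=112 blocked=[]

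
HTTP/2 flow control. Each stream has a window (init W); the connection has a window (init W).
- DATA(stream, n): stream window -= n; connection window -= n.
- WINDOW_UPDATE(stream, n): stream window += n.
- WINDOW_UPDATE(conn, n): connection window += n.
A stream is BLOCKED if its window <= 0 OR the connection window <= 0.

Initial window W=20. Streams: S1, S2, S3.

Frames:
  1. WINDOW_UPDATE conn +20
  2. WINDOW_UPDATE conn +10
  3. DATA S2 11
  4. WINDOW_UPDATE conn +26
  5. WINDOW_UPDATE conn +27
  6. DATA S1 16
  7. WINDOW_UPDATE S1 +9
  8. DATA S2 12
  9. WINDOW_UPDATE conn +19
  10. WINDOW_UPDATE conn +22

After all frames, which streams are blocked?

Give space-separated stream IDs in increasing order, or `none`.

Answer: S2

Derivation:
Op 1: conn=40 S1=20 S2=20 S3=20 blocked=[]
Op 2: conn=50 S1=20 S2=20 S3=20 blocked=[]
Op 3: conn=39 S1=20 S2=9 S3=20 blocked=[]
Op 4: conn=65 S1=20 S2=9 S3=20 blocked=[]
Op 5: conn=92 S1=20 S2=9 S3=20 blocked=[]
Op 6: conn=76 S1=4 S2=9 S3=20 blocked=[]
Op 7: conn=76 S1=13 S2=9 S3=20 blocked=[]
Op 8: conn=64 S1=13 S2=-3 S3=20 blocked=[2]
Op 9: conn=83 S1=13 S2=-3 S3=20 blocked=[2]
Op 10: conn=105 S1=13 S2=-3 S3=20 blocked=[2]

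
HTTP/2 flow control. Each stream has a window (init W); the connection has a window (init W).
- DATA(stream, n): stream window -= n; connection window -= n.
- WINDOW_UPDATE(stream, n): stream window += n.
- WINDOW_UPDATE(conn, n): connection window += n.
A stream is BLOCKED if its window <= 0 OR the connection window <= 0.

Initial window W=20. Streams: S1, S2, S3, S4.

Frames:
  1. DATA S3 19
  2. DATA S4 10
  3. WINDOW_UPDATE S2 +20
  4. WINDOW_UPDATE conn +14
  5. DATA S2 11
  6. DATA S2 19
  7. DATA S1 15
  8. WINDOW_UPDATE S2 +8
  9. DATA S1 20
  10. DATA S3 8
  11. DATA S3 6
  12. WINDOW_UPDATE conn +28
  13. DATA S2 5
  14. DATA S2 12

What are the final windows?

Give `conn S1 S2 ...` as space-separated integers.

Answer: -63 -15 1 -13 10

Derivation:
Op 1: conn=1 S1=20 S2=20 S3=1 S4=20 blocked=[]
Op 2: conn=-9 S1=20 S2=20 S3=1 S4=10 blocked=[1, 2, 3, 4]
Op 3: conn=-9 S1=20 S2=40 S3=1 S4=10 blocked=[1, 2, 3, 4]
Op 4: conn=5 S1=20 S2=40 S3=1 S4=10 blocked=[]
Op 5: conn=-6 S1=20 S2=29 S3=1 S4=10 blocked=[1, 2, 3, 4]
Op 6: conn=-25 S1=20 S2=10 S3=1 S4=10 blocked=[1, 2, 3, 4]
Op 7: conn=-40 S1=5 S2=10 S3=1 S4=10 blocked=[1, 2, 3, 4]
Op 8: conn=-40 S1=5 S2=18 S3=1 S4=10 blocked=[1, 2, 3, 4]
Op 9: conn=-60 S1=-15 S2=18 S3=1 S4=10 blocked=[1, 2, 3, 4]
Op 10: conn=-68 S1=-15 S2=18 S3=-7 S4=10 blocked=[1, 2, 3, 4]
Op 11: conn=-74 S1=-15 S2=18 S3=-13 S4=10 blocked=[1, 2, 3, 4]
Op 12: conn=-46 S1=-15 S2=18 S3=-13 S4=10 blocked=[1, 2, 3, 4]
Op 13: conn=-51 S1=-15 S2=13 S3=-13 S4=10 blocked=[1, 2, 3, 4]
Op 14: conn=-63 S1=-15 S2=1 S3=-13 S4=10 blocked=[1, 2, 3, 4]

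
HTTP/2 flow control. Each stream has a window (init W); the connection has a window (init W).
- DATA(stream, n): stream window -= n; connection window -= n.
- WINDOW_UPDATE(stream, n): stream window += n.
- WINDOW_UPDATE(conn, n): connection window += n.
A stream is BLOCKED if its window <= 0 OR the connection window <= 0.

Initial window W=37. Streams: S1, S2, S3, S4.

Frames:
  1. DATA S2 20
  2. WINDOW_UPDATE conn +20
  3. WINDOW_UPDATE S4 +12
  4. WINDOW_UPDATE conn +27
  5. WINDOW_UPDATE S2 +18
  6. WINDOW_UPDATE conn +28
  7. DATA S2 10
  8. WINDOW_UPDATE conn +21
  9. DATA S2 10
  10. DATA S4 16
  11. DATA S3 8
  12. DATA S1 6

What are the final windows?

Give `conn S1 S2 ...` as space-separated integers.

Op 1: conn=17 S1=37 S2=17 S3=37 S4=37 blocked=[]
Op 2: conn=37 S1=37 S2=17 S3=37 S4=37 blocked=[]
Op 3: conn=37 S1=37 S2=17 S3=37 S4=49 blocked=[]
Op 4: conn=64 S1=37 S2=17 S3=37 S4=49 blocked=[]
Op 5: conn=64 S1=37 S2=35 S3=37 S4=49 blocked=[]
Op 6: conn=92 S1=37 S2=35 S3=37 S4=49 blocked=[]
Op 7: conn=82 S1=37 S2=25 S3=37 S4=49 blocked=[]
Op 8: conn=103 S1=37 S2=25 S3=37 S4=49 blocked=[]
Op 9: conn=93 S1=37 S2=15 S3=37 S4=49 blocked=[]
Op 10: conn=77 S1=37 S2=15 S3=37 S4=33 blocked=[]
Op 11: conn=69 S1=37 S2=15 S3=29 S4=33 blocked=[]
Op 12: conn=63 S1=31 S2=15 S3=29 S4=33 blocked=[]

Answer: 63 31 15 29 33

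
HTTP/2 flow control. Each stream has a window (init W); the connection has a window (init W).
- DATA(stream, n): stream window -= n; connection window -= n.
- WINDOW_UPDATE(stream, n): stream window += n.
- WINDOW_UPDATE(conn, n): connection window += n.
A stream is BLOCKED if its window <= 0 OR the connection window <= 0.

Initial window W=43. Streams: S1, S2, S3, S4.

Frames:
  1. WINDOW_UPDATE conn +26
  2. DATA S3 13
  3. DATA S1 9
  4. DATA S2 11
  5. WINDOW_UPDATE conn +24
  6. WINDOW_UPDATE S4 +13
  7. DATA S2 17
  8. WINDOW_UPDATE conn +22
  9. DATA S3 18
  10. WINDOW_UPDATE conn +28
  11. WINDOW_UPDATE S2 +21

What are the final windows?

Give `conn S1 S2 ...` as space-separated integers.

Op 1: conn=69 S1=43 S2=43 S3=43 S4=43 blocked=[]
Op 2: conn=56 S1=43 S2=43 S3=30 S4=43 blocked=[]
Op 3: conn=47 S1=34 S2=43 S3=30 S4=43 blocked=[]
Op 4: conn=36 S1=34 S2=32 S3=30 S4=43 blocked=[]
Op 5: conn=60 S1=34 S2=32 S3=30 S4=43 blocked=[]
Op 6: conn=60 S1=34 S2=32 S3=30 S4=56 blocked=[]
Op 7: conn=43 S1=34 S2=15 S3=30 S4=56 blocked=[]
Op 8: conn=65 S1=34 S2=15 S3=30 S4=56 blocked=[]
Op 9: conn=47 S1=34 S2=15 S3=12 S4=56 blocked=[]
Op 10: conn=75 S1=34 S2=15 S3=12 S4=56 blocked=[]
Op 11: conn=75 S1=34 S2=36 S3=12 S4=56 blocked=[]

Answer: 75 34 36 12 56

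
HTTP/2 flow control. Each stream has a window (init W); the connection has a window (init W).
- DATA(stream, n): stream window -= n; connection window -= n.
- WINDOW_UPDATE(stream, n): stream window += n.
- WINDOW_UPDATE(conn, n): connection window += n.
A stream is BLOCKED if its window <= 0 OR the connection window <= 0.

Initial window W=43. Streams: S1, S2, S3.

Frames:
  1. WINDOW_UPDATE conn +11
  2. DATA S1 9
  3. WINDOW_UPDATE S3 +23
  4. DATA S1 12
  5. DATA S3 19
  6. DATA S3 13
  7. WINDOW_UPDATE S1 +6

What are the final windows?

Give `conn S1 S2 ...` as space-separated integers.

Answer: 1 28 43 34

Derivation:
Op 1: conn=54 S1=43 S2=43 S3=43 blocked=[]
Op 2: conn=45 S1=34 S2=43 S3=43 blocked=[]
Op 3: conn=45 S1=34 S2=43 S3=66 blocked=[]
Op 4: conn=33 S1=22 S2=43 S3=66 blocked=[]
Op 5: conn=14 S1=22 S2=43 S3=47 blocked=[]
Op 6: conn=1 S1=22 S2=43 S3=34 blocked=[]
Op 7: conn=1 S1=28 S2=43 S3=34 blocked=[]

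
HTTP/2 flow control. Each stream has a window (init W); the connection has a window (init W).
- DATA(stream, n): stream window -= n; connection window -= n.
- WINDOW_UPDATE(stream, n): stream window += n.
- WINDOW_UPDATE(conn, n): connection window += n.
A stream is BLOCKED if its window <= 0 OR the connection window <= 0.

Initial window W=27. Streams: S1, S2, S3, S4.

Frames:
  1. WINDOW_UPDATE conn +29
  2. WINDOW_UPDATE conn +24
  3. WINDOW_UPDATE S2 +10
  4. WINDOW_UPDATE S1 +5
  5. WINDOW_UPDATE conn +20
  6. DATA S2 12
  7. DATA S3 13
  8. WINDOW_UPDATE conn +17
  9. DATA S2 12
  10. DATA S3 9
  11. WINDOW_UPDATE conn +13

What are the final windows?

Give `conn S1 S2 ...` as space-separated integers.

Op 1: conn=56 S1=27 S2=27 S3=27 S4=27 blocked=[]
Op 2: conn=80 S1=27 S2=27 S3=27 S4=27 blocked=[]
Op 3: conn=80 S1=27 S2=37 S3=27 S4=27 blocked=[]
Op 4: conn=80 S1=32 S2=37 S3=27 S4=27 blocked=[]
Op 5: conn=100 S1=32 S2=37 S3=27 S4=27 blocked=[]
Op 6: conn=88 S1=32 S2=25 S3=27 S4=27 blocked=[]
Op 7: conn=75 S1=32 S2=25 S3=14 S4=27 blocked=[]
Op 8: conn=92 S1=32 S2=25 S3=14 S4=27 blocked=[]
Op 9: conn=80 S1=32 S2=13 S3=14 S4=27 blocked=[]
Op 10: conn=71 S1=32 S2=13 S3=5 S4=27 blocked=[]
Op 11: conn=84 S1=32 S2=13 S3=5 S4=27 blocked=[]

Answer: 84 32 13 5 27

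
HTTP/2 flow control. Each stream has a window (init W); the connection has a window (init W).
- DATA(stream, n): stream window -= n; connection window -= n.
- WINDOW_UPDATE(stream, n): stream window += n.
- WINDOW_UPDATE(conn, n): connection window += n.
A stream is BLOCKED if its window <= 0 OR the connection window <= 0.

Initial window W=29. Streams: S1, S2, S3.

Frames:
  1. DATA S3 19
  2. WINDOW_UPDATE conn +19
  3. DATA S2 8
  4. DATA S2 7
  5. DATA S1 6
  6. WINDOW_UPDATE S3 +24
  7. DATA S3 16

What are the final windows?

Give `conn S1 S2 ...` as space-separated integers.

Op 1: conn=10 S1=29 S2=29 S3=10 blocked=[]
Op 2: conn=29 S1=29 S2=29 S3=10 blocked=[]
Op 3: conn=21 S1=29 S2=21 S3=10 blocked=[]
Op 4: conn=14 S1=29 S2=14 S3=10 blocked=[]
Op 5: conn=8 S1=23 S2=14 S3=10 blocked=[]
Op 6: conn=8 S1=23 S2=14 S3=34 blocked=[]
Op 7: conn=-8 S1=23 S2=14 S3=18 blocked=[1, 2, 3]

Answer: -8 23 14 18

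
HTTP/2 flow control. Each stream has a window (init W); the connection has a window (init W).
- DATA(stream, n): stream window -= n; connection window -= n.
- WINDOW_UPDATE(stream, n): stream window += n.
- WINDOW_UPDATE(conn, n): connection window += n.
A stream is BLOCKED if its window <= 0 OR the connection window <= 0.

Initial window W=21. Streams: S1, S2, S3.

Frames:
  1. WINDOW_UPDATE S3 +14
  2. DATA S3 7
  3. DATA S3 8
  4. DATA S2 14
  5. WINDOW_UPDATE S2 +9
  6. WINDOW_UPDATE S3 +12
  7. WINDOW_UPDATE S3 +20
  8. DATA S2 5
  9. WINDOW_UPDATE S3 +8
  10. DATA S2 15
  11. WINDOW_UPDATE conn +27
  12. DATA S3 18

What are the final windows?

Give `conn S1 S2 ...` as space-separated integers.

Answer: -19 21 -4 42

Derivation:
Op 1: conn=21 S1=21 S2=21 S3=35 blocked=[]
Op 2: conn=14 S1=21 S2=21 S3=28 blocked=[]
Op 3: conn=6 S1=21 S2=21 S3=20 blocked=[]
Op 4: conn=-8 S1=21 S2=7 S3=20 blocked=[1, 2, 3]
Op 5: conn=-8 S1=21 S2=16 S3=20 blocked=[1, 2, 3]
Op 6: conn=-8 S1=21 S2=16 S3=32 blocked=[1, 2, 3]
Op 7: conn=-8 S1=21 S2=16 S3=52 blocked=[1, 2, 3]
Op 8: conn=-13 S1=21 S2=11 S3=52 blocked=[1, 2, 3]
Op 9: conn=-13 S1=21 S2=11 S3=60 blocked=[1, 2, 3]
Op 10: conn=-28 S1=21 S2=-4 S3=60 blocked=[1, 2, 3]
Op 11: conn=-1 S1=21 S2=-4 S3=60 blocked=[1, 2, 3]
Op 12: conn=-19 S1=21 S2=-4 S3=42 blocked=[1, 2, 3]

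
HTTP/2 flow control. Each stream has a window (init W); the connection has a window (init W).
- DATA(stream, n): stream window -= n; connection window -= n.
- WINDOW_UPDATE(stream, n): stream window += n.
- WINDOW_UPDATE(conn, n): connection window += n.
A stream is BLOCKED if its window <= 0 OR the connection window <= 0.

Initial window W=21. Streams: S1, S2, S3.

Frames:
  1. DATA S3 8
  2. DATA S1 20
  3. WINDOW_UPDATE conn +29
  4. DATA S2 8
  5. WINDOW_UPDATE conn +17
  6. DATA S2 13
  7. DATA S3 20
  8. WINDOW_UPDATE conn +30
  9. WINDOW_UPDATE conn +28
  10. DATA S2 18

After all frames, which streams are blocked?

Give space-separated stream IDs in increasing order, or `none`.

Op 1: conn=13 S1=21 S2=21 S3=13 blocked=[]
Op 2: conn=-7 S1=1 S2=21 S3=13 blocked=[1, 2, 3]
Op 3: conn=22 S1=1 S2=21 S3=13 blocked=[]
Op 4: conn=14 S1=1 S2=13 S3=13 blocked=[]
Op 5: conn=31 S1=1 S2=13 S3=13 blocked=[]
Op 6: conn=18 S1=1 S2=0 S3=13 blocked=[2]
Op 7: conn=-2 S1=1 S2=0 S3=-7 blocked=[1, 2, 3]
Op 8: conn=28 S1=1 S2=0 S3=-7 blocked=[2, 3]
Op 9: conn=56 S1=1 S2=0 S3=-7 blocked=[2, 3]
Op 10: conn=38 S1=1 S2=-18 S3=-7 blocked=[2, 3]

Answer: S2 S3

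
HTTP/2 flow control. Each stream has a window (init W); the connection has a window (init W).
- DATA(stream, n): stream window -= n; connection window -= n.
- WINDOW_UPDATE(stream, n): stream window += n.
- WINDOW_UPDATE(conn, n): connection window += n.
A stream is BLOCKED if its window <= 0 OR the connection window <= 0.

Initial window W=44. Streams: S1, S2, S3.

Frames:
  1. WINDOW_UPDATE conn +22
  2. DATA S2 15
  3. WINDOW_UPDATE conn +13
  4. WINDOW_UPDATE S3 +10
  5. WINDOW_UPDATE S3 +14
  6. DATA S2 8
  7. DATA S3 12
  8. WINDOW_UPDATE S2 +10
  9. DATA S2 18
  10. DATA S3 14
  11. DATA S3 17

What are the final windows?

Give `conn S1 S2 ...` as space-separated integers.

Answer: -5 44 13 25

Derivation:
Op 1: conn=66 S1=44 S2=44 S3=44 blocked=[]
Op 2: conn=51 S1=44 S2=29 S3=44 blocked=[]
Op 3: conn=64 S1=44 S2=29 S3=44 blocked=[]
Op 4: conn=64 S1=44 S2=29 S3=54 blocked=[]
Op 5: conn=64 S1=44 S2=29 S3=68 blocked=[]
Op 6: conn=56 S1=44 S2=21 S3=68 blocked=[]
Op 7: conn=44 S1=44 S2=21 S3=56 blocked=[]
Op 8: conn=44 S1=44 S2=31 S3=56 blocked=[]
Op 9: conn=26 S1=44 S2=13 S3=56 blocked=[]
Op 10: conn=12 S1=44 S2=13 S3=42 blocked=[]
Op 11: conn=-5 S1=44 S2=13 S3=25 blocked=[1, 2, 3]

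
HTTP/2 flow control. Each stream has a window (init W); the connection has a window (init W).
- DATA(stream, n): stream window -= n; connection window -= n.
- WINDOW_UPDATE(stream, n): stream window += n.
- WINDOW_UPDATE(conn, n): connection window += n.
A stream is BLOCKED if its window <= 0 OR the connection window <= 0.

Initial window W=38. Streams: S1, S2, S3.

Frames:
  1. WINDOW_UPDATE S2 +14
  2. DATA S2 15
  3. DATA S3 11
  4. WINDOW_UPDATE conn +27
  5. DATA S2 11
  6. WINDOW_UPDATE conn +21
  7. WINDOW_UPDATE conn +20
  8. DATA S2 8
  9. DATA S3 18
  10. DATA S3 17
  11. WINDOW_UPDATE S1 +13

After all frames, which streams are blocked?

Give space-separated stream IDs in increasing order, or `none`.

Op 1: conn=38 S1=38 S2=52 S3=38 blocked=[]
Op 2: conn=23 S1=38 S2=37 S3=38 blocked=[]
Op 3: conn=12 S1=38 S2=37 S3=27 blocked=[]
Op 4: conn=39 S1=38 S2=37 S3=27 blocked=[]
Op 5: conn=28 S1=38 S2=26 S3=27 blocked=[]
Op 6: conn=49 S1=38 S2=26 S3=27 blocked=[]
Op 7: conn=69 S1=38 S2=26 S3=27 blocked=[]
Op 8: conn=61 S1=38 S2=18 S3=27 blocked=[]
Op 9: conn=43 S1=38 S2=18 S3=9 blocked=[]
Op 10: conn=26 S1=38 S2=18 S3=-8 blocked=[3]
Op 11: conn=26 S1=51 S2=18 S3=-8 blocked=[3]

Answer: S3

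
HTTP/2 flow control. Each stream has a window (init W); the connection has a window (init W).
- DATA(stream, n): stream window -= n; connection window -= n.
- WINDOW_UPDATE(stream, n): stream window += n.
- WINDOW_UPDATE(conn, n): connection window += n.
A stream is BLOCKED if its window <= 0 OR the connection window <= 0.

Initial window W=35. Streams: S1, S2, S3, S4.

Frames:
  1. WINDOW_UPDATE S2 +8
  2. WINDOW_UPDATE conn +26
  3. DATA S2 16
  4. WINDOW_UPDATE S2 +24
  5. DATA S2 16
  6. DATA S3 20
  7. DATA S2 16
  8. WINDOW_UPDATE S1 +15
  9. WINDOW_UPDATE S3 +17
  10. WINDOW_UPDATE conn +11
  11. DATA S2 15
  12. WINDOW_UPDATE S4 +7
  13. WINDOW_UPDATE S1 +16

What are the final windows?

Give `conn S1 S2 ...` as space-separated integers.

Op 1: conn=35 S1=35 S2=43 S3=35 S4=35 blocked=[]
Op 2: conn=61 S1=35 S2=43 S3=35 S4=35 blocked=[]
Op 3: conn=45 S1=35 S2=27 S3=35 S4=35 blocked=[]
Op 4: conn=45 S1=35 S2=51 S3=35 S4=35 blocked=[]
Op 5: conn=29 S1=35 S2=35 S3=35 S4=35 blocked=[]
Op 6: conn=9 S1=35 S2=35 S3=15 S4=35 blocked=[]
Op 7: conn=-7 S1=35 S2=19 S3=15 S4=35 blocked=[1, 2, 3, 4]
Op 8: conn=-7 S1=50 S2=19 S3=15 S4=35 blocked=[1, 2, 3, 4]
Op 9: conn=-7 S1=50 S2=19 S3=32 S4=35 blocked=[1, 2, 3, 4]
Op 10: conn=4 S1=50 S2=19 S3=32 S4=35 blocked=[]
Op 11: conn=-11 S1=50 S2=4 S3=32 S4=35 blocked=[1, 2, 3, 4]
Op 12: conn=-11 S1=50 S2=4 S3=32 S4=42 blocked=[1, 2, 3, 4]
Op 13: conn=-11 S1=66 S2=4 S3=32 S4=42 blocked=[1, 2, 3, 4]

Answer: -11 66 4 32 42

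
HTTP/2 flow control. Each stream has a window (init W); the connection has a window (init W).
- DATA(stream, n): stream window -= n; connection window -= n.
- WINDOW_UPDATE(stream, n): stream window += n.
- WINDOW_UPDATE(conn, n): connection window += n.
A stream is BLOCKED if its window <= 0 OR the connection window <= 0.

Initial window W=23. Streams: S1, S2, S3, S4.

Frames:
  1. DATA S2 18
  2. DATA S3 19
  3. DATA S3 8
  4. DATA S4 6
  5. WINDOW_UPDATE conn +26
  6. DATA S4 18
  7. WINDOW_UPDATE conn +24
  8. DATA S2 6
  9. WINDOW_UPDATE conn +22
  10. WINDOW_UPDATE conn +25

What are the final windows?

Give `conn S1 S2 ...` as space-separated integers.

Answer: 45 23 -1 -4 -1

Derivation:
Op 1: conn=5 S1=23 S2=5 S3=23 S4=23 blocked=[]
Op 2: conn=-14 S1=23 S2=5 S3=4 S4=23 blocked=[1, 2, 3, 4]
Op 3: conn=-22 S1=23 S2=5 S3=-4 S4=23 blocked=[1, 2, 3, 4]
Op 4: conn=-28 S1=23 S2=5 S3=-4 S4=17 blocked=[1, 2, 3, 4]
Op 5: conn=-2 S1=23 S2=5 S3=-4 S4=17 blocked=[1, 2, 3, 4]
Op 6: conn=-20 S1=23 S2=5 S3=-4 S4=-1 blocked=[1, 2, 3, 4]
Op 7: conn=4 S1=23 S2=5 S3=-4 S4=-1 blocked=[3, 4]
Op 8: conn=-2 S1=23 S2=-1 S3=-4 S4=-1 blocked=[1, 2, 3, 4]
Op 9: conn=20 S1=23 S2=-1 S3=-4 S4=-1 blocked=[2, 3, 4]
Op 10: conn=45 S1=23 S2=-1 S3=-4 S4=-1 blocked=[2, 3, 4]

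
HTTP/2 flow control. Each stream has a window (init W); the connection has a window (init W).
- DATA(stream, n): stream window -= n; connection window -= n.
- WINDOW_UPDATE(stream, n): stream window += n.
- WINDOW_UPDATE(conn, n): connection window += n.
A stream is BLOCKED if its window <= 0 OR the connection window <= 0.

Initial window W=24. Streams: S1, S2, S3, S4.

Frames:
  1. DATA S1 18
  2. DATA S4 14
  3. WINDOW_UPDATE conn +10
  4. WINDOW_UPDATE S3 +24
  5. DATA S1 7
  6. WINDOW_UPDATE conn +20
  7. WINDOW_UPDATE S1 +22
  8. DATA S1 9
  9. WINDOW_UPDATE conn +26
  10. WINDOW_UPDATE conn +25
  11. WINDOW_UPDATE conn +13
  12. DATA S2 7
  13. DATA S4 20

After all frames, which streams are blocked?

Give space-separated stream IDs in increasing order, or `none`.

Answer: S4

Derivation:
Op 1: conn=6 S1=6 S2=24 S3=24 S4=24 blocked=[]
Op 2: conn=-8 S1=6 S2=24 S3=24 S4=10 blocked=[1, 2, 3, 4]
Op 3: conn=2 S1=6 S2=24 S3=24 S4=10 blocked=[]
Op 4: conn=2 S1=6 S2=24 S3=48 S4=10 blocked=[]
Op 5: conn=-5 S1=-1 S2=24 S3=48 S4=10 blocked=[1, 2, 3, 4]
Op 6: conn=15 S1=-1 S2=24 S3=48 S4=10 blocked=[1]
Op 7: conn=15 S1=21 S2=24 S3=48 S4=10 blocked=[]
Op 8: conn=6 S1=12 S2=24 S3=48 S4=10 blocked=[]
Op 9: conn=32 S1=12 S2=24 S3=48 S4=10 blocked=[]
Op 10: conn=57 S1=12 S2=24 S3=48 S4=10 blocked=[]
Op 11: conn=70 S1=12 S2=24 S3=48 S4=10 blocked=[]
Op 12: conn=63 S1=12 S2=17 S3=48 S4=10 blocked=[]
Op 13: conn=43 S1=12 S2=17 S3=48 S4=-10 blocked=[4]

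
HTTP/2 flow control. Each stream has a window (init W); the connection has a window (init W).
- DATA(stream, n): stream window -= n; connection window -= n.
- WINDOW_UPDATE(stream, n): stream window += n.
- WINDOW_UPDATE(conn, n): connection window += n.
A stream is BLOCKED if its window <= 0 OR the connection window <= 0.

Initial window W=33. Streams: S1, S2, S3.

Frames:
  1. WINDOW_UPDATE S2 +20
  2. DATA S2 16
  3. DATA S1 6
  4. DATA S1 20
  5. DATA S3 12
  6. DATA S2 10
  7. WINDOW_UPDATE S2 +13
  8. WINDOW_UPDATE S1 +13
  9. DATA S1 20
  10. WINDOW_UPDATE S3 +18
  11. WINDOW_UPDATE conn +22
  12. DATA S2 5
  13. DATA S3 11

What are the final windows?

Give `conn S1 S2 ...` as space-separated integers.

Answer: -45 0 35 28

Derivation:
Op 1: conn=33 S1=33 S2=53 S3=33 blocked=[]
Op 2: conn=17 S1=33 S2=37 S3=33 blocked=[]
Op 3: conn=11 S1=27 S2=37 S3=33 blocked=[]
Op 4: conn=-9 S1=7 S2=37 S3=33 blocked=[1, 2, 3]
Op 5: conn=-21 S1=7 S2=37 S3=21 blocked=[1, 2, 3]
Op 6: conn=-31 S1=7 S2=27 S3=21 blocked=[1, 2, 3]
Op 7: conn=-31 S1=7 S2=40 S3=21 blocked=[1, 2, 3]
Op 8: conn=-31 S1=20 S2=40 S3=21 blocked=[1, 2, 3]
Op 9: conn=-51 S1=0 S2=40 S3=21 blocked=[1, 2, 3]
Op 10: conn=-51 S1=0 S2=40 S3=39 blocked=[1, 2, 3]
Op 11: conn=-29 S1=0 S2=40 S3=39 blocked=[1, 2, 3]
Op 12: conn=-34 S1=0 S2=35 S3=39 blocked=[1, 2, 3]
Op 13: conn=-45 S1=0 S2=35 S3=28 blocked=[1, 2, 3]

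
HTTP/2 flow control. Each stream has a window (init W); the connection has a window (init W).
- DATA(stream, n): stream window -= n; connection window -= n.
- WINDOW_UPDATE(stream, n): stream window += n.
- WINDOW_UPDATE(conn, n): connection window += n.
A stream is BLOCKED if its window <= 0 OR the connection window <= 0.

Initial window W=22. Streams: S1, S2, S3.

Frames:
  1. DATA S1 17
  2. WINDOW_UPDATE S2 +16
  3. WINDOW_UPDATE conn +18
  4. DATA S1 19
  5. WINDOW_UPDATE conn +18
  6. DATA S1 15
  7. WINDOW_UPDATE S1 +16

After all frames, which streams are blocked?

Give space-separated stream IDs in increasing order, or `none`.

Op 1: conn=5 S1=5 S2=22 S3=22 blocked=[]
Op 2: conn=5 S1=5 S2=38 S3=22 blocked=[]
Op 3: conn=23 S1=5 S2=38 S3=22 blocked=[]
Op 4: conn=4 S1=-14 S2=38 S3=22 blocked=[1]
Op 5: conn=22 S1=-14 S2=38 S3=22 blocked=[1]
Op 6: conn=7 S1=-29 S2=38 S3=22 blocked=[1]
Op 7: conn=7 S1=-13 S2=38 S3=22 blocked=[1]

Answer: S1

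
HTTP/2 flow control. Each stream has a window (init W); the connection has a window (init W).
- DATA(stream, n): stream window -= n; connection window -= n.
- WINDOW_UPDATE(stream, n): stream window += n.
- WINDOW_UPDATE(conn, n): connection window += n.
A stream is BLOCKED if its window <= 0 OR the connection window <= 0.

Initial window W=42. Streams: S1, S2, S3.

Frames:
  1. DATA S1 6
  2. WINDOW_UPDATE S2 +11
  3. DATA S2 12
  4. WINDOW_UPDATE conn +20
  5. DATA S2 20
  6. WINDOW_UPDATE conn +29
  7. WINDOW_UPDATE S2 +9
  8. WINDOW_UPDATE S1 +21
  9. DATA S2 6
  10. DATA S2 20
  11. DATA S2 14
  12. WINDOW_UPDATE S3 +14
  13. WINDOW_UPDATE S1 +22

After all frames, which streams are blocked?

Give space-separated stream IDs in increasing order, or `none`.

Op 1: conn=36 S1=36 S2=42 S3=42 blocked=[]
Op 2: conn=36 S1=36 S2=53 S3=42 blocked=[]
Op 3: conn=24 S1=36 S2=41 S3=42 blocked=[]
Op 4: conn=44 S1=36 S2=41 S3=42 blocked=[]
Op 5: conn=24 S1=36 S2=21 S3=42 blocked=[]
Op 6: conn=53 S1=36 S2=21 S3=42 blocked=[]
Op 7: conn=53 S1=36 S2=30 S3=42 blocked=[]
Op 8: conn=53 S1=57 S2=30 S3=42 blocked=[]
Op 9: conn=47 S1=57 S2=24 S3=42 blocked=[]
Op 10: conn=27 S1=57 S2=4 S3=42 blocked=[]
Op 11: conn=13 S1=57 S2=-10 S3=42 blocked=[2]
Op 12: conn=13 S1=57 S2=-10 S3=56 blocked=[2]
Op 13: conn=13 S1=79 S2=-10 S3=56 blocked=[2]

Answer: S2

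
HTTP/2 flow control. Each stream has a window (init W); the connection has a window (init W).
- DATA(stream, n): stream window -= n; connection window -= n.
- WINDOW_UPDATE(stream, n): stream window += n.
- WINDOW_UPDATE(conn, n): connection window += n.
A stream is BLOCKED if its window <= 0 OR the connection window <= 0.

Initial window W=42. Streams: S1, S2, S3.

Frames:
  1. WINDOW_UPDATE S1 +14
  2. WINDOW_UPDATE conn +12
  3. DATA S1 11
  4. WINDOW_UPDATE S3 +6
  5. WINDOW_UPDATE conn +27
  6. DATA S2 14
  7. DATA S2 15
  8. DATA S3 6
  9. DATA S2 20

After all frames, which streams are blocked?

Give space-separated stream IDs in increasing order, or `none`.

Answer: S2

Derivation:
Op 1: conn=42 S1=56 S2=42 S3=42 blocked=[]
Op 2: conn=54 S1=56 S2=42 S3=42 blocked=[]
Op 3: conn=43 S1=45 S2=42 S3=42 blocked=[]
Op 4: conn=43 S1=45 S2=42 S3=48 blocked=[]
Op 5: conn=70 S1=45 S2=42 S3=48 blocked=[]
Op 6: conn=56 S1=45 S2=28 S3=48 blocked=[]
Op 7: conn=41 S1=45 S2=13 S3=48 blocked=[]
Op 8: conn=35 S1=45 S2=13 S3=42 blocked=[]
Op 9: conn=15 S1=45 S2=-7 S3=42 blocked=[2]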